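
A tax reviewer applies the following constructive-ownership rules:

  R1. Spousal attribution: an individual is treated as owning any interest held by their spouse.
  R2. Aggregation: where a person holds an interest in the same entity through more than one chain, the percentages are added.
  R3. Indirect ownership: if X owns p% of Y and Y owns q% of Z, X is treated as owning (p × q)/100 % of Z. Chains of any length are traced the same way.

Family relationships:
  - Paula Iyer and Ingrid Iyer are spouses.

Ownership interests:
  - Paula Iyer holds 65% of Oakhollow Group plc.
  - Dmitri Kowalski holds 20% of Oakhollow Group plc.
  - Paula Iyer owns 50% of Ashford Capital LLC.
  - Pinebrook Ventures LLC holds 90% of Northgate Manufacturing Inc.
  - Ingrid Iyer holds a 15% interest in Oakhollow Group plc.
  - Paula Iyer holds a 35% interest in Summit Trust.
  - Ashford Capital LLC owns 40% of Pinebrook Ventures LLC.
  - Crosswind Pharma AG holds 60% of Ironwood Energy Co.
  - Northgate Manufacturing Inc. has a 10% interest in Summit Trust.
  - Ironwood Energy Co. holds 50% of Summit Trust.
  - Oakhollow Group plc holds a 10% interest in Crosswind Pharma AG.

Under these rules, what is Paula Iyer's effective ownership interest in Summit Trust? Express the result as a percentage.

39.2%

By spousal attribution (R1), Paula Iyer is treated as also owning Ingrid Iyer's interest in Oakhollow Group plc, giving 65% + 15% = 80%.
Chain via Oakhollow Group plc → Crosswind Pharma AG → Ironwood Energy Co. (R3): 80% × 10% × 60% × 50% = 2.4% of Summit Trust.
Chain via Ashford Capital LLC → Pinebrook Ventures LLC → Northgate Manufacturing Inc. (R3): 50% × 40% × 90% × 10% = 1.8% of Summit Trust.
Direct interest in Summit Trust: 35%.
Aggregating (R2): 2.4% + 1.8% + 35% = 39.2%.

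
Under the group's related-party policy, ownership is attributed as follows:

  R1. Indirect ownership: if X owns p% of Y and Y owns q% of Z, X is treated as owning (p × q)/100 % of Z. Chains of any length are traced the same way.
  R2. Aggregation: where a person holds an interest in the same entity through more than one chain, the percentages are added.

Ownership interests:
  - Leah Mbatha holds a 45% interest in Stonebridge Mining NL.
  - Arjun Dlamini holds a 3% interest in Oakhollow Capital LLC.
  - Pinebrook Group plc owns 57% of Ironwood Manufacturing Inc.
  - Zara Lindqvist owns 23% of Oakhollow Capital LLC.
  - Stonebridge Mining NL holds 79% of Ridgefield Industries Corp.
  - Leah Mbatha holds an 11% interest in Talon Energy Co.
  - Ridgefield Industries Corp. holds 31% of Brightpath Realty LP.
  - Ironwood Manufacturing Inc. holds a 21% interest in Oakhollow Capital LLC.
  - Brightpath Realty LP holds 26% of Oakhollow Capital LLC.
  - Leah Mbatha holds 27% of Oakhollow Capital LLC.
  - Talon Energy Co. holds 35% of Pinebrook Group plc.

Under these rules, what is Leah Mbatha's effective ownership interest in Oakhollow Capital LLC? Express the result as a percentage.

30.326175%

Chain via Talon Energy Co. → Pinebrook Group plc → Ironwood Manufacturing Inc. (R1): 11% × 35% × 57% × 21% = 0.460845% of Oakhollow Capital LLC.
Chain via Stonebridge Mining NL → Ridgefield Industries Corp. → Brightpath Realty LP (R1): 45% × 79% × 31% × 26% = 2.86533% of Oakhollow Capital LLC.
Direct interest in Oakhollow Capital LLC: 27%.
Aggregating (R2): 0.460845% + 2.86533% + 27% = 30.326175%.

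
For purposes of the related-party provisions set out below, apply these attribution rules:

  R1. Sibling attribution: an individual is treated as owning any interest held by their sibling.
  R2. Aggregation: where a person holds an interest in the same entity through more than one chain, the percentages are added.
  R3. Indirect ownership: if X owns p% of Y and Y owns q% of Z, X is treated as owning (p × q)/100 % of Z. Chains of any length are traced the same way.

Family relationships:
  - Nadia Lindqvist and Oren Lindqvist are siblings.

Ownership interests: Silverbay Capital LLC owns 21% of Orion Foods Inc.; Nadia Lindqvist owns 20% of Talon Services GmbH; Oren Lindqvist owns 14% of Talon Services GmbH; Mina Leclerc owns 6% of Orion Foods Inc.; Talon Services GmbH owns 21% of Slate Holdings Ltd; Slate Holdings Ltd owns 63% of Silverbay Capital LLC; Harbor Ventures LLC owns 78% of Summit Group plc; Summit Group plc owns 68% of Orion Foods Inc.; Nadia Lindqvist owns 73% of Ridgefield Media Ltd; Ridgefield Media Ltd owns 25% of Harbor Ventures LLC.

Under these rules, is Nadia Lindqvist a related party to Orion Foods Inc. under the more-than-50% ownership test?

No

By sibling attribution (R1), Nadia Lindqvist is treated as also owning Oren Lindqvist's interest in Talon Services GmbH, giving 20% + 14% = 34%.
Chain via Ridgefield Media Ltd → Harbor Ventures LLC → Summit Group plc (R3): 73% × 25% × 78% × 68% = 9.6798% of Orion Foods Inc.
Chain via Talon Services GmbH → Slate Holdings Ltd → Silverbay Capital LLC (R3): 34% × 21% × 63% × 21% = 0.944622% of Orion Foods Inc.
Aggregating (R2): 9.6798% + 0.944622% = 10.624422%.
10.624422% does not exceed the 50% threshold, so Nadia is not a related party to Orion Foods Inc.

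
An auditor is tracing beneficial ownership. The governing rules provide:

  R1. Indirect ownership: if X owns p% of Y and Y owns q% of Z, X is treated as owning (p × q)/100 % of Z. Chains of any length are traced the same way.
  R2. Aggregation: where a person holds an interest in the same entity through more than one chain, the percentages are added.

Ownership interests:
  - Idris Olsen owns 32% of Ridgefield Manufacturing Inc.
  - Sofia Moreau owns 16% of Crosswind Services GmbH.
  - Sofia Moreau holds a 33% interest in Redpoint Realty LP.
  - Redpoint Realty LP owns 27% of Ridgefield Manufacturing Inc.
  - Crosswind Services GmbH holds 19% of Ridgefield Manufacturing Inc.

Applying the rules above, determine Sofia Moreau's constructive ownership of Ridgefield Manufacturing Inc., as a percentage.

Chain via Redpoint Realty LP (R1): 33% × 27% = 8.91% of Ridgefield Manufacturing Inc.
Chain via Crosswind Services GmbH (R1): 16% × 19% = 3.04% of Ridgefield Manufacturing Inc.
Aggregating (R2): 8.91% + 3.04% = 11.95%.

11.95%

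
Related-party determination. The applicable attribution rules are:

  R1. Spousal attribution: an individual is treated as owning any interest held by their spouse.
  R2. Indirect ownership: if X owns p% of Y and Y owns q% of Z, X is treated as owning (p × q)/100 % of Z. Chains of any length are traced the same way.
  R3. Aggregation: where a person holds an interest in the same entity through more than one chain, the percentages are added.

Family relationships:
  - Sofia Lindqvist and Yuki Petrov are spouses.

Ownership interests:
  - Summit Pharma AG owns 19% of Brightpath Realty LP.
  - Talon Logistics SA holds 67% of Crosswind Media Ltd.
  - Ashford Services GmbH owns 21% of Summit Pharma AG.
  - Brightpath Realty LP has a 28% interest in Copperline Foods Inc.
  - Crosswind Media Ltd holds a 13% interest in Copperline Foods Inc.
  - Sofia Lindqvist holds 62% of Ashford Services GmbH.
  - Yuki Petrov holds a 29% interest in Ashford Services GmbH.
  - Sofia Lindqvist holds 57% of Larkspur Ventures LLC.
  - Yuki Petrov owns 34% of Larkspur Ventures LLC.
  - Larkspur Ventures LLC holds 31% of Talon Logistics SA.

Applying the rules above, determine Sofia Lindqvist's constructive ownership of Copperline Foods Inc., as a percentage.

By spousal attribution (R1), Sofia Lindqvist is treated as also owning Yuki Petrov's interest in Larkspur Ventures LLC, giving 57% + 34% = 91%.
By spousal attribution (R1), Sofia Lindqvist is treated as also owning Yuki Petrov's interest in Ashford Services GmbH, giving 62% + 29% = 91%.
Chain via Larkspur Ventures LLC → Talon Logistics SA → Crosswind Media Ltd (R2): 91% × 31% × 67% × 13% = 2.457091% of Copperline Foods Inc.
Chain via Ashford Services GmbH → Summit Pharma AG → Brightpath Realty LP (R2): 91% × 21% × 19% × 28% = 1.016652% of Copperline Foods Inc.
Aggregating (R3): 2.457091% + 1.016652% = 3.473743%.

3.473743%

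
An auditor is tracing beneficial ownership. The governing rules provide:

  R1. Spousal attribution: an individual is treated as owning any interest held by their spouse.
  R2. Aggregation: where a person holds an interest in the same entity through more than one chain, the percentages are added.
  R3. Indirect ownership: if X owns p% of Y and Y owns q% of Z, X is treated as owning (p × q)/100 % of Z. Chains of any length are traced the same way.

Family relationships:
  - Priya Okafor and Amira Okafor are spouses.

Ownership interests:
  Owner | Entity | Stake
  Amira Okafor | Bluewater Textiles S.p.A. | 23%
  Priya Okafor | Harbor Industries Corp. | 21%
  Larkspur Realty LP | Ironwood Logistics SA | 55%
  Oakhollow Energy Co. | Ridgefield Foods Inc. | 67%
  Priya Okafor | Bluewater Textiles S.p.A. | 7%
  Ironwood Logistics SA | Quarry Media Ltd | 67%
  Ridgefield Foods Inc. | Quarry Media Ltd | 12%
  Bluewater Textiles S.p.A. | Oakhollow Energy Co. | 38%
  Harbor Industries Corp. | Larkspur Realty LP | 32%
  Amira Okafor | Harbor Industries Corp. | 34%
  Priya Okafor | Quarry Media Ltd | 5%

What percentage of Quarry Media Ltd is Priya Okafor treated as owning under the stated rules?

12.40216%

By spousal attribution (R1), Priya Okafor is treated as also owning Amira Okafor's interest in Bluewater Textiles S.p.A, giving 7% + 23% = 30%.
By spousal attribution (R1), Priya Okafor is treated as also owning Amira Okafor's interest in Harbor Industries Corp, giving 21% + 34% = 55%.
Chain via Bluewater Textiles S.p.A. → Oakhollow Energy Co. → Ridgefield Foods Inc. (R3): 30% × 38% × 67% × 12% = 0.91656% of Quarry Media Ltd.
Chain via Harbor Industries Corp. → Larkspur Realty LP → Ironwood Logistics SA (R3): 55% × 32% × 55% × 67% = 6.4856% of Quarry Media Ltd.
Direct interest in Quarry Media Ltd: 5%.
Aggregating (R2): 0.91656% + 6.4856% + 5% = 12.40216%.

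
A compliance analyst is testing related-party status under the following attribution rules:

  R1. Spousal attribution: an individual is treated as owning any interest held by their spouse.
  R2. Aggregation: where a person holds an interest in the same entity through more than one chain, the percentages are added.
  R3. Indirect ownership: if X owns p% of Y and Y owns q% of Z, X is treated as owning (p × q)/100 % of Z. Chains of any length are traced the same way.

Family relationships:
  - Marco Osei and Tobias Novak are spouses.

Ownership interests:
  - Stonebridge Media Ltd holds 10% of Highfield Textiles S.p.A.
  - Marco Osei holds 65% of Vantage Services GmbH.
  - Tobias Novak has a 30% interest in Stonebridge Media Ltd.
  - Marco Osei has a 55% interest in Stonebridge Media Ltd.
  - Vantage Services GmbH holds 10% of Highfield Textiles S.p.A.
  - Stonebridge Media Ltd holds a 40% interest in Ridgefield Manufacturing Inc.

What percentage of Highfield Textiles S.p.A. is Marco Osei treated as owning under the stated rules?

By spousal attribution (R1), Marco Osei is treated as also owning Tobias Novak's interest in Stonebridge Media Ltd, giving 55% + 30% = 85%.
Chain via Stonebridge Media Ltd (R3): 85% × 10% = 8.5% of Highfield Textiles S.p.A.
Chain via Vantage Services GmbH (R3): 65% × 10% = 6.5% of Highfield Textiles S.p.A.
Aggregating (R2): 8.5% + 6.5% = 15%.

15%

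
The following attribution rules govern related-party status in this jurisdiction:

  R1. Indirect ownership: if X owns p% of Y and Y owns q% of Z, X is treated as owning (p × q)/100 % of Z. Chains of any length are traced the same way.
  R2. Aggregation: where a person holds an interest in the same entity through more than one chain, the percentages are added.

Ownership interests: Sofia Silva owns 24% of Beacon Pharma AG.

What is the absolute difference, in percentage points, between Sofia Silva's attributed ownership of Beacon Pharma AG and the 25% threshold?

1

Direct interest in Beacon Pharma AG: 24%.
24% falls short of the 25% threshold by 1 percentage points.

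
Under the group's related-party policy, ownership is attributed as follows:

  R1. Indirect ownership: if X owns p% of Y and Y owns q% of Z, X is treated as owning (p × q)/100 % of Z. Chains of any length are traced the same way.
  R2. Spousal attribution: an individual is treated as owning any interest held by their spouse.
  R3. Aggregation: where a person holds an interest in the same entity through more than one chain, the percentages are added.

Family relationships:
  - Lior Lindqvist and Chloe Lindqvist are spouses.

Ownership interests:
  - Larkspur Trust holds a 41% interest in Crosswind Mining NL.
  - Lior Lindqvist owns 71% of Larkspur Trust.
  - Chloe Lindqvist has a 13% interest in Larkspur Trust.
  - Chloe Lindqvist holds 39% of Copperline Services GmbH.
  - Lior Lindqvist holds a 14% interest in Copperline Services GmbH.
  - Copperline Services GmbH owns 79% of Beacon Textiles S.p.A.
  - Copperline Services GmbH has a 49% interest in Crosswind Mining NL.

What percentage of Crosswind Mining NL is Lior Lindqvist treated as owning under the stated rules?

By spousal attribution (R2), Lior Lindqvist is treated as also owning Chloe Lindqvist's interest in Larkspur Trust, giving 71% + 13% = 84%.
By spousal attribution (R2), Lior Lindqvist is treated as also owning Chloe Lindqvist's interest in Copperline Services GmbH, giving 14% + 39% = 53%.
Chain via Larkspur Trust (R1): 84% × 41% = 34.44% of Crosswind Mining NL.
Chain via Copperline Services GmbH (R1): 53% × 49% = 25.97% of Crosswind Mining NL.
Aggregating (R3): 34.44% + 25.97% = 60.41%.

60.41%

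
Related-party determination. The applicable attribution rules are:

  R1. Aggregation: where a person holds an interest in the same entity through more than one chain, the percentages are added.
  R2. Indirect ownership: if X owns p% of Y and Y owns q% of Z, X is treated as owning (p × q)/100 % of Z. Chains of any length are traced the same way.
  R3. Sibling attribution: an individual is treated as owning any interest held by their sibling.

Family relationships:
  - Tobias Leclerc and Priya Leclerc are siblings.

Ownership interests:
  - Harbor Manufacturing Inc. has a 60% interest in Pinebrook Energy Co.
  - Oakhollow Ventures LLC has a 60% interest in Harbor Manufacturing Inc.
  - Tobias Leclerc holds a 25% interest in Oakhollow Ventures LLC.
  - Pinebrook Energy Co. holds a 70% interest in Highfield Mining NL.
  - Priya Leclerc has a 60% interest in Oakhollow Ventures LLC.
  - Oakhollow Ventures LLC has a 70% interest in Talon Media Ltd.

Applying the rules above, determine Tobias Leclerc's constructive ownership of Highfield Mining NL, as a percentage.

By sibling attribution (R3), Tobias Leclerc is treated as also owning Priya Leclerc's interest in Oakhollow Ventures LLC, giving 25% + 60% = 85%.
Chain via Oakhollow Ventures LLC → Harbor Manufacturing Inc. → Pinebrook Energy Co. (R2): 85% × 60% × 60% × 70% = 21.42% of Highfield Mining NL.

21.42%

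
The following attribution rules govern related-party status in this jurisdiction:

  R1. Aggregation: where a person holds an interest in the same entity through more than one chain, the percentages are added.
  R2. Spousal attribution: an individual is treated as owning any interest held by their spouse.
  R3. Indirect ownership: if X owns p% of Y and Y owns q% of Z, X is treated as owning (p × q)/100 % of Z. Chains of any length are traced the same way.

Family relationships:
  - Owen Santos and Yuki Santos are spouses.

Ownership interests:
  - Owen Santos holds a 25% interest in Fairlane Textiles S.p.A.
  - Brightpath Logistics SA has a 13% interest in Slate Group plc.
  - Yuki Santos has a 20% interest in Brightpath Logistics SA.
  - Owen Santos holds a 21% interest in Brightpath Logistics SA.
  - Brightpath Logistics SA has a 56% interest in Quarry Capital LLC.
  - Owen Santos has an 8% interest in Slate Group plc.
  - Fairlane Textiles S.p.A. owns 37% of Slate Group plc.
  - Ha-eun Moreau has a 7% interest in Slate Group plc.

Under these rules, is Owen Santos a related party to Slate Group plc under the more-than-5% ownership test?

Yes

By spousal attribution (R2), Owen Santos is treated as also owning Yuki Santos's interest in Brightpath Logistics SA, giving 21% + 20% = 41%.
Chain via Fairlane Textiles S.p.A. (R3): 25% × 37% = 9.25% of Slate Group plc.
Chain via Brightpath Logistics SA (R3): 41% × 13% = 5.33% of Slate Group plc.
Direct interest in Slate Group plc: 8%.
Aggregating (R1): 9.25% + 5.33% + 8% = 22.58%.
22.58% exceeds the 5% threshold, so Owen is a related party to Slate Group plc.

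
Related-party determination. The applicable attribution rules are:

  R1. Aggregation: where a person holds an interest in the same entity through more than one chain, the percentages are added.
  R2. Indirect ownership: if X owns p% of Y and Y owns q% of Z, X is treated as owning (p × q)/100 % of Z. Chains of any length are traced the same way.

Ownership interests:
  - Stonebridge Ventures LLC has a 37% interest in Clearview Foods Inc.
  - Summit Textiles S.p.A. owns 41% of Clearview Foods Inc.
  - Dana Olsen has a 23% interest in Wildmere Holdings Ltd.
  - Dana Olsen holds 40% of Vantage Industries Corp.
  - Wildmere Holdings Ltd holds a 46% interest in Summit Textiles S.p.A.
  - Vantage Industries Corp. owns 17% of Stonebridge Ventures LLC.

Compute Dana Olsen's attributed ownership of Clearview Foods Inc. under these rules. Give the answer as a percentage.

Chain via Vantage Industries Corp. → Stonebridge Ventures LLC (R2): 40% × 17% × 37% = 2.516% of Clearview Foods Inc.
Chain via Wildmere Holdings Ltd → Summit Textiles S.p.A. (R2): 23% × 46% × 41% = 4.3378% of Clearview Foods Inc.
Aggregating (R1): 2.516% + 4.3378% = 6.8538%.

6.8538%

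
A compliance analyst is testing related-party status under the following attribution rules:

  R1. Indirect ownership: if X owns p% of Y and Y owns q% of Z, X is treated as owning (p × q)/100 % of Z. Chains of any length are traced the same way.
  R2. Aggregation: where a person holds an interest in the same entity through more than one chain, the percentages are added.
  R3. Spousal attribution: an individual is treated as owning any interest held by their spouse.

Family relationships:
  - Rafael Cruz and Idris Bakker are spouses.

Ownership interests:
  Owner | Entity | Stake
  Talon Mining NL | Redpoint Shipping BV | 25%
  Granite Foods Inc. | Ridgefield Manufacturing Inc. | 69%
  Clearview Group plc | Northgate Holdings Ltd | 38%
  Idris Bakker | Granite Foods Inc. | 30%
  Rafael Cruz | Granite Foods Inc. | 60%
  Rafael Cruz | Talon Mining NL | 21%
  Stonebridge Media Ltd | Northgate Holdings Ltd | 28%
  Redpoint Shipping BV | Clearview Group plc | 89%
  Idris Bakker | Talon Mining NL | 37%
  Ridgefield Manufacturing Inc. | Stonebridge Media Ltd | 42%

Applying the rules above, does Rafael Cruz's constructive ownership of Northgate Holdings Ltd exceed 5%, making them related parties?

Yes

By spousal attribution (R3), Rafael Cruz is treated as also owning Idris Bakker's interest in Talon Mining NL, giving 21% + 37% = 58%.
By spousal attribution (R3), Rafael Cruz is treated as also owning Idris Bakker's interest in Granite Foods Inc, giving 60% + 30% = 90%.
Chain via Talon Mining NL → Redpoint Shipping BV → Clearview Group plc (R1): 58% × 25% × 89% × 38% = 4.9039% of Northgate Holdings Ltd.
Chain via Granite Foods Inc. → Ridgefield Manufacturing Inc. → Stonebridge Media Ltd (R1): 90% × 69% × 42% × 28% = 7.30296% of Northgate Holdings Ltd.
Aggregating (R2): 4.9039% + 7.30296% = 12.20686%.
12.20686% exceeds the 5% threshold, so Rafael is a related party to Northgate Holdings Ltd.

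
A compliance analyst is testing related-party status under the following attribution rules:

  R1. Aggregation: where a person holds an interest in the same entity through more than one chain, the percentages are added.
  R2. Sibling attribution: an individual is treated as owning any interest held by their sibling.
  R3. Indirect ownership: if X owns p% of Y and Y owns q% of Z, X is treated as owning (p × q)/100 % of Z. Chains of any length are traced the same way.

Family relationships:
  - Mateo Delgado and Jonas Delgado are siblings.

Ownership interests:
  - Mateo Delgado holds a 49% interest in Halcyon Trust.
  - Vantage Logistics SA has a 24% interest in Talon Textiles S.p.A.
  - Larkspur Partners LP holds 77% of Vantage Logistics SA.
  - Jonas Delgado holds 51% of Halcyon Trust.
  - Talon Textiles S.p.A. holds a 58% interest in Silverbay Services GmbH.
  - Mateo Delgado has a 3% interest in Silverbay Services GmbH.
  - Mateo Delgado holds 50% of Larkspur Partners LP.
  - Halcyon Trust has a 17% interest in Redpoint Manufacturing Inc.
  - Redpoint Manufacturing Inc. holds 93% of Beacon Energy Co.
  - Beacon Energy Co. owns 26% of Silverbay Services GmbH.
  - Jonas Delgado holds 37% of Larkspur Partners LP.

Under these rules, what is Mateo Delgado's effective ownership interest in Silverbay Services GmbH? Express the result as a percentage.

16.435608%

By sibling attribution (R2), Mateo Delgado is treated as also owning Jonas Delgado's interest in Halcyon Trust, giving 49% + 51% = 100%.
By sibling attribution (R2), Mateo Delgado is treated as also owning Jonas Delgado's interest in Larkspur Partners LP, giving 50% + 37% = 87%.
Chain via Halcyon Trust → Redpoint Manufacturing Inc. → Beacon Energy Co. (R3): 100% × 17% × 93% × 26% = 4.1106% of Silverbay Services GmbH.
Chain via Larkspur Partners LP → Vantage Logistics SA → Talon Textiles S.p.A. (R3): 87% × 77% × 24% × 58% = 9.325008% of Silverbay Services GmbH.
Direct interest in Silverbay Services GmbH: 3%.
Aggregating (R1): 4.1106% + 9.325008% + 3% = 16.435608%.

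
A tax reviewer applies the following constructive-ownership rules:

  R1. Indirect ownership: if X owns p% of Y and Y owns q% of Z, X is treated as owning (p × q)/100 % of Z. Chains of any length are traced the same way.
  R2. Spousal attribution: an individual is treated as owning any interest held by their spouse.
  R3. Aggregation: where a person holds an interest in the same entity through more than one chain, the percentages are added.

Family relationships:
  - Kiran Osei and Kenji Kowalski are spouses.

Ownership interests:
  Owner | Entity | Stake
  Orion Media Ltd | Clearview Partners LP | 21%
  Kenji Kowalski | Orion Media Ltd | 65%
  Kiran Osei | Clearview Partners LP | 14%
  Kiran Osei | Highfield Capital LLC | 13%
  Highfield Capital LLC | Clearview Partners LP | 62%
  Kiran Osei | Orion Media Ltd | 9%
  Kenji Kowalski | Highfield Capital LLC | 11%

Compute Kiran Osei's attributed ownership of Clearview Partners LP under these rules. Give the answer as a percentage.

By spousal attribution (R2), Kiran Osei is treated as also owning Kenji Kowalski's interest in Highfield Capital LLC, giving 13% + 11% = 24%.
By spousal attribution (R2), Kiran Osei is treated as also owning Kenji Kowalski's interest in Orion Media Ltd, giving 9% + 65% = 74%.
Chain via Highfield Capital LLC (R1): 24% × 62% = 14.88% of Clearview Partners LP.
Chain via Orion Media Ltd (R1): 74% × 21% = 15.54% of Clearview Partners LP.
Direct interest in Clearview Partners LP: 14%.
Aggregating (R3): 14.88% + 15.54% + 14% = 44.42%.

44.42%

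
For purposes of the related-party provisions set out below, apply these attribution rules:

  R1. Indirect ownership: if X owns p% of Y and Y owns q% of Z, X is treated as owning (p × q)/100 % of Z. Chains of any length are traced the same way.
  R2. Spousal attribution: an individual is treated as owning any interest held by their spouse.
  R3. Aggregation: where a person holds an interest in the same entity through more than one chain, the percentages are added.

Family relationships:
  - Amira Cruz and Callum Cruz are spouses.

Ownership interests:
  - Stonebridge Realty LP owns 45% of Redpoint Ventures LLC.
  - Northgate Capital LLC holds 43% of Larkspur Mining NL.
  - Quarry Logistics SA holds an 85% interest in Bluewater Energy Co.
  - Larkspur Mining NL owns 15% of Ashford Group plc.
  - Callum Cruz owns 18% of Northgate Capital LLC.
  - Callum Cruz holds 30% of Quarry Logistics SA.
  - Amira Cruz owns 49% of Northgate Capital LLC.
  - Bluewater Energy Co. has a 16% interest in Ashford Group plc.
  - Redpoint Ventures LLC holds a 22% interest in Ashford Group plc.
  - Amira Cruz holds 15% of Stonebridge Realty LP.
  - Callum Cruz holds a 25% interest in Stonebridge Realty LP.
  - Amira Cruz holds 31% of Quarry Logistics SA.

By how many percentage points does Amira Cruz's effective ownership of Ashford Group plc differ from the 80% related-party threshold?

By spousal attribution (R2), Amira Cruz is treated as also owning Callum Cruz's interest in Quarry Logistics SA, giving 31% + 30% = 61%.
By spousal attribution (R2), Amira Cruz is treated as also owning Callum Cruz's interest in Northgate Capital LLC, giving 49% + 18% = 67%.
By spousal attribution (R2), Amira Cruz is treated as also owning Callum Cruz's interest in Stonebridge Realty LP, giving 15% + 25% = 40%.
Chain via Quarry Logistics SA → Bluewater Energy Co. (R1): 61% × 85% × 16% = 8.296% of Ashford Group plc.
Chain via Northgate Capital LLC → Larkspur Mining NL (R1): 67% × 43% × 15% = 4.3215% of Ashford Group plc.
Chain via Stonebridge Realty LP → Redpoint Ventures LLC (R1): 40% × 45% × 22% = 3.96% of Ashford Group plc.
Aggregating (R3): 8.296% + 4.3215% + 3.96% = 16.5775%.
16.5775% falls short of the 80% threshold by 63.4225 percentage points.

63.4225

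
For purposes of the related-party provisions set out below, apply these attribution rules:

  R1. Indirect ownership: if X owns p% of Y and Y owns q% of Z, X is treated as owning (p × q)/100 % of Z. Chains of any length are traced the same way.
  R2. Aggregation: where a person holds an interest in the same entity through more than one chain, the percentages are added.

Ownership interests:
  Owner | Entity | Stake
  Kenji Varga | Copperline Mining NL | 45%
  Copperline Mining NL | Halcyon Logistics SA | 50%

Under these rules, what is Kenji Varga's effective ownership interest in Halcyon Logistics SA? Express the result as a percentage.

Chain via Copperline Mining NL (R1): 45% × 50% = 22.5% of Halcyon Logistics SA.

22.5%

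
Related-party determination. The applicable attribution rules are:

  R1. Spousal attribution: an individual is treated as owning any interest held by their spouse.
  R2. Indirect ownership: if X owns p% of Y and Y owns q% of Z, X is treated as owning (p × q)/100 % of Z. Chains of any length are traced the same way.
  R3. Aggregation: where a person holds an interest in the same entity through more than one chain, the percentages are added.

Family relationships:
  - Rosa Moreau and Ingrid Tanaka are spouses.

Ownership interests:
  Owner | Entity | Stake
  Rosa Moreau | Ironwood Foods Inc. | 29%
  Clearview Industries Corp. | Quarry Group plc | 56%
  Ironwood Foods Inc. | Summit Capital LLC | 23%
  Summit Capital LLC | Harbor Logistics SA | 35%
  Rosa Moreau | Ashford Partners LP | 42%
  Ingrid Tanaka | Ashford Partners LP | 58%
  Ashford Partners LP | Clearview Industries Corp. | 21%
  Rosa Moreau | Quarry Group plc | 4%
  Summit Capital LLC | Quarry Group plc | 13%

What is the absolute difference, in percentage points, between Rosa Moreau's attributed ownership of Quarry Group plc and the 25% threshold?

8.3729

By spousal attribution (R1), Rosa Moreau is treated as also owning Ingrid Tanaka's interest in Ashford Partners LP, giving 42% + 58% = 100%.
Chain via Ashford Partners LP → Clearview Industries Corp. (R2): 100% × 21% × 56% = 11.76% of Quarry Group plc.
Chain via Ironwood Foods Inc. → Summit Capital LLC (R2): 29% × 23% × 13% = 0.8671% of Quarry Group plc.
Direct interest in Quarry Group plc: 4%.
Aggregating (R3): 11.76% + 0.8671% + 4% = 16.6271%.
16.6271% falls short of the 25% threshold by 8.3729 percentage points.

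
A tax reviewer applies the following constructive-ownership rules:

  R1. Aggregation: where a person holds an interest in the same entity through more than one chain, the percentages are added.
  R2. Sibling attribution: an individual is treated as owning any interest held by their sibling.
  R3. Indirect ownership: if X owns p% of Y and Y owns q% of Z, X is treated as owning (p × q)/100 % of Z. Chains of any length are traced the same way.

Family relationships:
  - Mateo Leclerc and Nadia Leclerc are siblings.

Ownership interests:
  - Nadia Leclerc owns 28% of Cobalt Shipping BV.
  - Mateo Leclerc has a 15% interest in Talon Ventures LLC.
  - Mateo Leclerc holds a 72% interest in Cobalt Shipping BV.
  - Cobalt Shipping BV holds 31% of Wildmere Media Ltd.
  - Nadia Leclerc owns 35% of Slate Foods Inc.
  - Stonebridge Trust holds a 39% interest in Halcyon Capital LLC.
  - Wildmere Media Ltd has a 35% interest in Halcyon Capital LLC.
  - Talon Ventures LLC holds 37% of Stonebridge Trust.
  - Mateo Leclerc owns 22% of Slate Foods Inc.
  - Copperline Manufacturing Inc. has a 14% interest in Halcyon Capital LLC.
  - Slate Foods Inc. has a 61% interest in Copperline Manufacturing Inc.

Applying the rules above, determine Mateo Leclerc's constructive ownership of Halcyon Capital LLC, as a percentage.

By sibling attribution (R2), Mateo Leclerc is treated as also owning Nadia Leclerc's interest in Slate Foods Inc, giving 22% + 35% = 57%.
By sibling attribution (R2), Mateo Leclerc is treated as also owning Nadia Leclerc's interest in Cobalt Shipping BV, giving 72% + 28% = 100%.
Chain via Slate Foods Inc. → Copperline Manufacturing Inc. (R3): 57% × 61% × 14% = 4.8678% of Halcyon Capital LLC.
Chain via Cobalt Shipping BV → Wildmere Media Ltd (R3): 100% × 31% × 35% = 10.85% of Halcyon Capital LLC.
Chain via Talon Ventures LLC → Stonebridge Trust (R3): 15% × 37% × 39% = 2.1645% of Halcyon Capital LLC.
Aggregating (R1): 4.8678% + 10.85% + 2.1645% = 17.8823%.

17.8823%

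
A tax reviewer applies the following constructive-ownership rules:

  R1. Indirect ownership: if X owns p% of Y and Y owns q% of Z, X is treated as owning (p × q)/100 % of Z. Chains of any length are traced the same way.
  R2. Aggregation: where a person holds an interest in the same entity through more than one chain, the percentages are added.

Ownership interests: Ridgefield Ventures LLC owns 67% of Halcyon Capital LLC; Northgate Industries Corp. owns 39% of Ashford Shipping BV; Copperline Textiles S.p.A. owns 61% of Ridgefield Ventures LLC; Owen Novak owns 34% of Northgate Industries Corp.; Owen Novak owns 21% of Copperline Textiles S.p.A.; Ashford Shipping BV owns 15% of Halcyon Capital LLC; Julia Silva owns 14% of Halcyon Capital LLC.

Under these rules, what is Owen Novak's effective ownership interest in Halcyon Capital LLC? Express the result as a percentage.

Chain via Northgate Industries Corp. → Ashford Shipping BV (R1): 34% × 39% × 15% = 1.989% of Halcyon Capital LLC.
Chain via Copperline Textiles S.p.A. → Ridgefield Ventures LLC (R1): 21% × 61% × 67% = 8.5827% of Halcyon Capital LLC.
Aggregating (R2): 1.989% + 8.5827% = 10.5717%.

10.5717%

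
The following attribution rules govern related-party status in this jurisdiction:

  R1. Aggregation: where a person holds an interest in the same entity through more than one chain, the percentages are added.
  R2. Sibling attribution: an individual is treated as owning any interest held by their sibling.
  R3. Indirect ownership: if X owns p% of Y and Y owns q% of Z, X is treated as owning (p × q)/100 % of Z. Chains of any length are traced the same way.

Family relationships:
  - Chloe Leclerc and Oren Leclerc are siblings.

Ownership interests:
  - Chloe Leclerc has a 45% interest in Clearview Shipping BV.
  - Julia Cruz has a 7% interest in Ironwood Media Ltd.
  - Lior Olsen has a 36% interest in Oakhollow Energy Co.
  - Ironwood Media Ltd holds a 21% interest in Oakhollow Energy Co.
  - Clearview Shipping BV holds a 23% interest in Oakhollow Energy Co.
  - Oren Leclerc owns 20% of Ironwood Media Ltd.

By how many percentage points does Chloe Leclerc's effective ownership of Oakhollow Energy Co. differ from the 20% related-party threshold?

By sibling attribution (R2), Chloe Leclerc is treated as owning Oren Leclerc's 20% interest in Ironwood Media Ltd.
Chain via Clearview Shipping BV (R3): 45% × 23% = 10.35% of Oakhollow Energy Co.
Chain via Ironwood Media Ltd (R3): 20% × 21% = 4.2% of Oakhollow Energy Co.
Aggregating (R1): 10.35% + 4.2% = 14.55%.
14.55% falls short of the 20% threshold by 5.45 percentage points.

5.45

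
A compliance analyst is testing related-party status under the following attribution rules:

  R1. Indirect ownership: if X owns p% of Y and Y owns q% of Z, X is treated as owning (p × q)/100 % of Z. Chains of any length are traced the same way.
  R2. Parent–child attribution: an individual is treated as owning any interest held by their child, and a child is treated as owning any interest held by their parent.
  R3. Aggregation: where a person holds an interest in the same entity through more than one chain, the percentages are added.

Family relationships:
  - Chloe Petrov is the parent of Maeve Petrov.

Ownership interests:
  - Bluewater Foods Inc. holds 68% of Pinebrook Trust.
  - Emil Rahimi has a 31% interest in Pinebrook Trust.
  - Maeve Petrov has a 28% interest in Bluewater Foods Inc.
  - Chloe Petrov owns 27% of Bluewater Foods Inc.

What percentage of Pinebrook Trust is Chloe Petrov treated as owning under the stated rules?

37.4%

By parent–child attribution (R2), Chloe Petrov is treated as also owning Maeve Petrov's interest in Bluewater Foods Inc, giving 27% + 28% = 55%.
Chain via Bluewater Foods Inc. (R1): 55% × 68% = 37.4% of Pinebrook Trust.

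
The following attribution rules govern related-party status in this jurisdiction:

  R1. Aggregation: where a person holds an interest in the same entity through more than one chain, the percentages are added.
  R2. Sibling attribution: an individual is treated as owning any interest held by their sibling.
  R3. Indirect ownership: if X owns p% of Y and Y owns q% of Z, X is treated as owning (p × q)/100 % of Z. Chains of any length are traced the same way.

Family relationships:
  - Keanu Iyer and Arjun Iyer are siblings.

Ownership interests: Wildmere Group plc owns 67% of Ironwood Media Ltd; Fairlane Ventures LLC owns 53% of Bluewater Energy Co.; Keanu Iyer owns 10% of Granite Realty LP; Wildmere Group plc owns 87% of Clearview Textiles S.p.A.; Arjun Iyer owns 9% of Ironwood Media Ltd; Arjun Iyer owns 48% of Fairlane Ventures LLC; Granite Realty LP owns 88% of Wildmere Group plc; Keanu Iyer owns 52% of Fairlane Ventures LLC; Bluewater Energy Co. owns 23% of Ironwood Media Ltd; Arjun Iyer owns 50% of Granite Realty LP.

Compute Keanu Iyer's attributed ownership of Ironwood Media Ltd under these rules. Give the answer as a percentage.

By sibling attribution (R2), Keanu Iyer is treated as also owning Arjun Iyer's interest in Fairlane Ventures LLC, giving 52% + 48% = 100%.
By sibling attribution (R2), Keanu Iyer is treated as also owning Arjun Iyer's interest in Granite Realty LP, giving 10% + 50% = 60%.
By sibling attribution (R2), Keanu Iyer is treated as owning Arjun Iyer's 9% interest in Ironwood Media Ltd.
Chain via Fairlane Ventures LLC → Bluewater Energy Co. (R3): 100% × 53% × 23% = 12.19% of Ironwood Media Ltd.
Chain via Granite Realty LP → Wildmere Group plc (R3): 60% × 88% × 67% = 35.376% of Ironwood Media Ltd.
Direct interest in Ironwood Media Ltd: 9%.
Aggregating (R1): 12.19% + 35.376% + 9% = 56.566%.

56.566%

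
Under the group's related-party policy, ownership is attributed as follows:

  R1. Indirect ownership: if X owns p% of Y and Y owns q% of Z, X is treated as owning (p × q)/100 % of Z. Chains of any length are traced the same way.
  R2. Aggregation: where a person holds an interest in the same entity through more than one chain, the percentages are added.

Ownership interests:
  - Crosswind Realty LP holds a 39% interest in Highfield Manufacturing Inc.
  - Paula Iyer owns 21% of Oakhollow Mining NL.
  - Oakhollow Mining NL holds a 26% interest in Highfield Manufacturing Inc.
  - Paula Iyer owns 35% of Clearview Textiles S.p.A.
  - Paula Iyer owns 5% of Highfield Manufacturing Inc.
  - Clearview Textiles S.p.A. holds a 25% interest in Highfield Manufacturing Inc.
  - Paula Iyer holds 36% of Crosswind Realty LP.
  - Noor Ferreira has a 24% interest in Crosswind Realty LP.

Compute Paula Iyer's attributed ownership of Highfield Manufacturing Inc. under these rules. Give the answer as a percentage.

Chain via Crosswind Realty LP (R1): 36% × 39% = 14.04% of Highfield Manufacturing Inc.
Chain via Oakhollow Mining NL (R1): 21% × 26% = 5.46% of Highfield Manufacturing Inc.
Chain via Clearview Textiles S.p.A. (R1): 35% × 25% = 8.75% of Highfield Manufacturing Inc.
Direct interest in Highfield Manufacturing Inc: 5%.
Aggregating (R2): 14.04% + 5.46% + 8.75% + 5% = 33.25%.

33.25%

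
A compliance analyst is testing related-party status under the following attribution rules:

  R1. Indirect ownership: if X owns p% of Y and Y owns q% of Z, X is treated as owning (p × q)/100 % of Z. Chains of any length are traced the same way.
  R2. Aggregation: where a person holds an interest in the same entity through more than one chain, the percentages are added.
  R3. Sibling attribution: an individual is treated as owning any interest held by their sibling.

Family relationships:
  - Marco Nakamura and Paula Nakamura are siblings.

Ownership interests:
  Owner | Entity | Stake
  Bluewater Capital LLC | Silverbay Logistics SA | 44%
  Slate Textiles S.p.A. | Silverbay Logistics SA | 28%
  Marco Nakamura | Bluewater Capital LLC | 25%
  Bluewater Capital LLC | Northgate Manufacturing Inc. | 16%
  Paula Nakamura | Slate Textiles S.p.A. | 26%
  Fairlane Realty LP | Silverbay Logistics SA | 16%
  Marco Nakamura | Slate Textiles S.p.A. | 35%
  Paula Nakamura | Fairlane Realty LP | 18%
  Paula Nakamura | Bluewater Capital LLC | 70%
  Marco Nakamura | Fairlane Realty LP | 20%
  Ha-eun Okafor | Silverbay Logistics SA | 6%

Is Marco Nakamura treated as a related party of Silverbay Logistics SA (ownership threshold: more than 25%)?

Yes

By sibling attribution (R3), Marco Nakamura is treated as also owning Paula Nakamura's interest in Fairlane Realty LP, giving 20% + 18% = 38%.
By sibling attribution (R3), Marco Nakamura is treated as also owning Paula Nakamura's interest in Slate Textiles S.p.A, giving 35% + 26% = 61%.
By sibling attribution (R3), Marco Nakamura is treated as also owning Paula Nakamura's interest in Bluewater Capital LLC, giving 25% + 70% = 95%.
Chain via Fairlane Realty LP (R1): 38% × 16% = 6.08% of Silverbay Logistics SA.
Chain via Slate Textiles S.p.A. (R1): 61% × 28% = 17.08% of Silverbay Logistics SA.
Chain via Bluewater Capital LLC (R1): 95% × 44% = 41.8% of Silverbay Logistics SA.
Aggregating (R2): 6.08% + 17.08% + 41.8% = 64.96%.
64.96% exceeds the 25% threshold, so Marco is a related party to Silverbay Logistics SA.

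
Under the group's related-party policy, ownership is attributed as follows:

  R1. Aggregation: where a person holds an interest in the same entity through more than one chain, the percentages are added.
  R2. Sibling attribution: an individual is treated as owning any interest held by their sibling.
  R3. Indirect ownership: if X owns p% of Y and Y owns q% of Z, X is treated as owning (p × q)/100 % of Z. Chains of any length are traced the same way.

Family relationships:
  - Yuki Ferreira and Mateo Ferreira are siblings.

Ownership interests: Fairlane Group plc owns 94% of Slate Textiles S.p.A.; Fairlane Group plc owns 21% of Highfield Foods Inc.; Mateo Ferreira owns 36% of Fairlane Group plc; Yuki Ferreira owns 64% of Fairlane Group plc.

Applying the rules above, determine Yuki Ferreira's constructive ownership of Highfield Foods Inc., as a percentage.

21%

By sibling attribution (R2), Yuki Ferreira is treated as also owning Mateo Ferreira's interest in Fairlane Group plc, giving 64% + 36% = 100%.
Chain via Fairlane Group plc (R3): 100% × 21% = 21% of Highfield Foods Inc.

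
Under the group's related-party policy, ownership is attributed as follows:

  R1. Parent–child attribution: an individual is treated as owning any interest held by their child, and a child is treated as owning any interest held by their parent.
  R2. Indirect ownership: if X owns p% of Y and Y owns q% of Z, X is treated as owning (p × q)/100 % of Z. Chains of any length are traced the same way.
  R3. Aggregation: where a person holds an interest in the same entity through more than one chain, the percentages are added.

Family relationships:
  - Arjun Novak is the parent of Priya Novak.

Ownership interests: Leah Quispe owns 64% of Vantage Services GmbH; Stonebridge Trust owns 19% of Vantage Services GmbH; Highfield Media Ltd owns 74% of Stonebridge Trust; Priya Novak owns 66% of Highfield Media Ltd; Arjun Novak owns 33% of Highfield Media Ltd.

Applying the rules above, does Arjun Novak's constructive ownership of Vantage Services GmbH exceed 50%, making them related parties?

No

By parent–child attribution (R1), Arjun Novak is treated as also owning Priya Novak's interest in Highfield Media Ltd, giving 33% + 66% = 99%.
Chain via Highfield Media Ltd → Stonebridge Trust (R2): 99% × 74% × 19% = 13.9194% of Vantage Services GmbH.
13.9194% does not exceed the 50% threshold, so Arjun is not a related party to Vantage Services GmbH.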